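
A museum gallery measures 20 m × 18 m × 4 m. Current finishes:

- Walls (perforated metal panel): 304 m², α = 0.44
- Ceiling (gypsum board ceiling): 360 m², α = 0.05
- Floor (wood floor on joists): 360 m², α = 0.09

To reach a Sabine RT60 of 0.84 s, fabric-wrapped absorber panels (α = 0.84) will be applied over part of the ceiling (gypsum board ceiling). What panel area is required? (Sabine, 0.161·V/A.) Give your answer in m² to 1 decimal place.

116.3

A₁ = Σ Sᵢαᵢ = 304×0.44 + 360×0.05 + 360×0.09 = 184.160 sabins.
V = 1440 m³. Target absorption A₂ = 0.161 × 1440 / 0.84 = 276.000 sabins.
Absorption to add: 276.000 − 184.160 = 91.840 sabins.
Net gain per m²: Δα = 0.84 − 0.05 = 0.79.
Area = ΔA/Δα = 91.840/0.79 = 116.3 m².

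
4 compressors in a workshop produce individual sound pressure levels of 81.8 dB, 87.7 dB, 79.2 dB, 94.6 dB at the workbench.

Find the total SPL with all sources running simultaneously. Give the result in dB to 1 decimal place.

Converting to relative power and adding: 10^(81.8/10) + 10^(87.7/10) + 10^(79.2/10) + 10^(94.6/10) = 3.707e+09.
L_total = 10·log₁₀(3.707e+09) = 95.7 dB.

95.7 dB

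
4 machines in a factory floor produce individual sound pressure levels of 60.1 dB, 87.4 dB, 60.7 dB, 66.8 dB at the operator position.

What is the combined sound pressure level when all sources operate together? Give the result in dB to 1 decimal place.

Sum in the linear (power) domain: Σ 10^(Lᵢ/10) = 10^(60.1/10) + 10^(87.4/10) + 10^(60.7/10) + 10^(66.8/10) = 5.565e+08.
Combined level = 10 log₁₀(5.565e+08) = 87.5 dB.

87.5 dB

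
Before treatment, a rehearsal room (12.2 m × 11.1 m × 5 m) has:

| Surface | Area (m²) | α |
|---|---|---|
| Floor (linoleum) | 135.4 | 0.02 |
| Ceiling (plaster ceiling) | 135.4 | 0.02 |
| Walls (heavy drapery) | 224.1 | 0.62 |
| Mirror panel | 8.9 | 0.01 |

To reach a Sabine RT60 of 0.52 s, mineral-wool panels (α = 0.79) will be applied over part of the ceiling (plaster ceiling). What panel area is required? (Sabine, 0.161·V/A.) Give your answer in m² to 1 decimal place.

84.7

Summing Sᵢαᵢ: 2.708 + 2.708 + 138.942 + 0.089 → A₁ = 144.447 sabins.
V = 677.1 m³. Target absorption A₂ = 0.161 × 677.1 / 0.52 = 209.641 sabins.
ΔA needed = 209.641 − 144.447 = 65.194 sabins.
Net gain per m²: Δα = 0.79 − 0.02 = 0.77.
Area = ΔA/Δα = 65.194/0.77 = 84.7 m².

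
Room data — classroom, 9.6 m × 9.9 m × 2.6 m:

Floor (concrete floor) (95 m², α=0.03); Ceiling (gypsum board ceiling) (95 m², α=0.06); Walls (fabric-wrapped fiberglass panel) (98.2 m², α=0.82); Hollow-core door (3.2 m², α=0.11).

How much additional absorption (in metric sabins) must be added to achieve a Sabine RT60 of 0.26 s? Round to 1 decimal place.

Total absorption A₁ = 95×0.03 + 95×0.06 + 98.2×0.82 + 3.2×0.11
  = 2.850 + 5.700 + 80.524 + 0.352 = 89.426 m² sabins.
V = 247.104 m³. Required absorption A₂ = 0.161 × 247.104 / 0.26 = 153.014 sabins.
Additional absorption ΔA = 153.014 − 89.426 = 63.6 sabins.

63.6 sabins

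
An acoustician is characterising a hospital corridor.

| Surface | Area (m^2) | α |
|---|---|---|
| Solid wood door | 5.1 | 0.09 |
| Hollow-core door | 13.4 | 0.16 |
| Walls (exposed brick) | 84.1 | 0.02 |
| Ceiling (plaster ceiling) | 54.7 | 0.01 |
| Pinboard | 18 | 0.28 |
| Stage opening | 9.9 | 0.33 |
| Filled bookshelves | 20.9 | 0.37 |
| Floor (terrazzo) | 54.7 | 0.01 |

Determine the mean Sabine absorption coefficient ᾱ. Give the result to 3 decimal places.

0.082

Total surface area S = 260.8 m^2.
Σ(Sᵢαᵢ) = 5.1·0.09 + 13.4·0.16 + 84.1·0.02 + 54.7·0.01 + 18·0.28 + 9.9·0.33 + 20.9·0.37 + 54.7·0.01 = 21.419.
ᾱ = A/S = 0.082.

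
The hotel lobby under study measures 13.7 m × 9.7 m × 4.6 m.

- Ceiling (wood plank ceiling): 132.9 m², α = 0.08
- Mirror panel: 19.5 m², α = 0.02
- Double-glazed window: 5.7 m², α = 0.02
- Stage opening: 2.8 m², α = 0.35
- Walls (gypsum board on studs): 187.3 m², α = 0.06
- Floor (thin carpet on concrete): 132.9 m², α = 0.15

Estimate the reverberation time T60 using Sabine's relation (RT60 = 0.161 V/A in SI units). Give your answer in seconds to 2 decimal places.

2.27 sec

Equivalent absorption area: A = 132.9·0.08 + 19.5·0.02 + 5.7·0.02 + 2.8·0.35 + 187.3·0.06 + 132.9·0.15 = 43.289 m².
Volume V = 13.7 × 9.7 × 4.6 = 611.294 m³.
RT60 = 0.161 · V / A = 0.161 × 611.294 / 43.289 = 2.27 s.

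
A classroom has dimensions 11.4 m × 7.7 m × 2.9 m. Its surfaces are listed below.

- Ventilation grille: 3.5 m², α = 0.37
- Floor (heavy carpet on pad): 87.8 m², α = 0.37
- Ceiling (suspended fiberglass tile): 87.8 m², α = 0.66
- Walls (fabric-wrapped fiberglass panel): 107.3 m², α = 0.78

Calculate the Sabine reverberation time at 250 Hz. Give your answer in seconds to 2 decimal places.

0.23 seconds

Summing Sᵢαᵢ: 1.295 + 32.486 + 57.948 + 83.694 → A = 175.423 sabins.
Room volume: 254.562 m³.
RT60 = 0.161 · V / A = 0.161 × 254.562 / 175.423 = 0.23 s.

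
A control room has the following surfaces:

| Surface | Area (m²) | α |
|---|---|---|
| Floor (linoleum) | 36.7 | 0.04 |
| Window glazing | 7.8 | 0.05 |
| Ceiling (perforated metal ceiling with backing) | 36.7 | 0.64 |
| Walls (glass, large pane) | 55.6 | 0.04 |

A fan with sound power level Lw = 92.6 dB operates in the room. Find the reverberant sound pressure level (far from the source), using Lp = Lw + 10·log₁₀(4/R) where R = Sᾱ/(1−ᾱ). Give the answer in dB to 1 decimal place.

83.2 dB

A = 27.570 sabins; S = 136.8 m².
ᾱ = 27.570/136.8 = 0.2015; R = Sᾱ/(1−ᾱ) = 27.570/(1−0.2015) = 34.527 m².
Lp = Lw + 10 log₁₀(4/R) = 92.6 -9.36 = 83.2 dB.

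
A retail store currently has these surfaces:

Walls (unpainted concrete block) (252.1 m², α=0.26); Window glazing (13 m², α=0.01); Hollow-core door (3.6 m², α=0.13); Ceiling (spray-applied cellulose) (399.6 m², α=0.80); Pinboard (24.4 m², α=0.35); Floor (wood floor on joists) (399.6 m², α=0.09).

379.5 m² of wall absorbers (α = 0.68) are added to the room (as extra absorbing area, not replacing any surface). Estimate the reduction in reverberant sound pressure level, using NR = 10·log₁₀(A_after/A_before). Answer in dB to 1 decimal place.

Total absorption A_before = 252.1·0.26 + 13·0.01 + 3.6·0.13 + 399.6·0.80 + 24.4·0.35 + 399.6·0.09
  = 65.546 + 0.130 + 0.468 + 319.680 + 8.540 + 35.964 = 430.328 m² sabins.
Added absorption = 379.5 × 0.68 = 258.060 sabins.
A_after = 430.328 + 258.060 = 688.388 sabins.
Reduction = 10 log₁₀(A_after/A_before) = 10 log₁₀(1.5997) = 2.0 dB.

2.0 dB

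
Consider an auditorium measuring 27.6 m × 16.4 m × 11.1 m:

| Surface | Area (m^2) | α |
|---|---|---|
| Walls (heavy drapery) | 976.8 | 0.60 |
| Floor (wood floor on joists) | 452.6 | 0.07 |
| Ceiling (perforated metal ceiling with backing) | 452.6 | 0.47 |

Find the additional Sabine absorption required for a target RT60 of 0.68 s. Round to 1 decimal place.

359.1 sabins

Summing Sᵢαᵢ: 586.080 + 31.682 + 212.722 → A₁ = 830.484 sabins.
For T = 0.68 s, need A₂ = 0.161·V/T = 0.161·5024.304/0.68 = 1189.578 sabins.
ΔA = A₂ − A₁ = 1189.578 − 830.484 = 359.1 sabins.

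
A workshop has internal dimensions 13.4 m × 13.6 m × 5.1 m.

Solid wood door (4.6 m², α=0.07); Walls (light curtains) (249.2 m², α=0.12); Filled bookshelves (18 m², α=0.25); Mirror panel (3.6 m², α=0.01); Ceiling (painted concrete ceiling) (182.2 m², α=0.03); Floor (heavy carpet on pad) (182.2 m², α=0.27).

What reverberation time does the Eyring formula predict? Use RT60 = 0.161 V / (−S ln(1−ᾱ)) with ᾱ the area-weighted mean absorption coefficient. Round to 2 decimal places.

S = Σ Sᵢ = 639.8 m².
Σ(Sᵢαᵢ) = 4.6×0.07 + 249.2×0.12 + 18×0.25 + 3.6×0.01 + 182.2×0.03 + 182.2×0.27 = 89.422.
Mean coefficient ᾱ = A/S = 0.1398.
−S·ln(1−ᾱ) = −639.8 × ln(1 − 0.1398) = 96.348.
V = 13.4 × 13.6 × 5.1 = 929.424 m³.
RT60 = 0.161 × 929.424 / 96.348 = 1.55 s.

1.55 s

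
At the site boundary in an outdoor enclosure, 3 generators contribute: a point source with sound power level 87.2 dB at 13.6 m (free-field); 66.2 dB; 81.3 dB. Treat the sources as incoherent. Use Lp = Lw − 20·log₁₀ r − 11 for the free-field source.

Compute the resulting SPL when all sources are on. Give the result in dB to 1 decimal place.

81.4 dB

Source at 13.6 m: Lp = 87.2 − 20·log₁₀(13.6) − 11 = 53.5 dB.
Σ 10^(Lᵢ/10) = 1.393e+08.
Combined level = 10 log₁₀(1.393e+08) = 81.4 dB.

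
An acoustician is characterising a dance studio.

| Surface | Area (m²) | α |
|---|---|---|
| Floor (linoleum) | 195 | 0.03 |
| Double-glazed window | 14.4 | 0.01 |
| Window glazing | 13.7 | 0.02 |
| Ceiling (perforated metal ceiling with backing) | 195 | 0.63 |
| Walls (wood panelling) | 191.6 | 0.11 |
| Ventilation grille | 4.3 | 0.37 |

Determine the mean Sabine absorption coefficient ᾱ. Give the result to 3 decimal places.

0.247

Total surface area S = 614.0 m².
A = 195*0.03 + 14.4*0.01 + 13.7*0.02 + 195*0.63 + 191.6*0.11 + 4.3*0.37 = 151.785 sabins.
ᾱ = A/S = 0.247.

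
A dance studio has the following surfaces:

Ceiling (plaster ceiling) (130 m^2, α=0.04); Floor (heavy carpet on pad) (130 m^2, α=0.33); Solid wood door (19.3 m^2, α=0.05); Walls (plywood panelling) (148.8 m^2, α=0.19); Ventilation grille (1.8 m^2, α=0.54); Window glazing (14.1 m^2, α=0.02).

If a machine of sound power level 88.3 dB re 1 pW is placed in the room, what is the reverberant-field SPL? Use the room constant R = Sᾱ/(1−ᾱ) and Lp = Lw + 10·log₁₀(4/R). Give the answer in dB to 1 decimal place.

74.5 dB

Σ(Sᵢαᵢ) = 130·0.04 + 130·0.33 + 19.3·0.05 + 148.8·0.19 + 1.8·0.54 + 14.1·0.02 = 78.591; total area S = 444.0 m^2.
ᾱ = 0.1770, so room constant R = A/(1−ᾱ) = 95.493 m^2.
Lp = 88.3 + 10·log₁₀(4/95.493) = 88.3 + (-13.78) = 74.5 dB.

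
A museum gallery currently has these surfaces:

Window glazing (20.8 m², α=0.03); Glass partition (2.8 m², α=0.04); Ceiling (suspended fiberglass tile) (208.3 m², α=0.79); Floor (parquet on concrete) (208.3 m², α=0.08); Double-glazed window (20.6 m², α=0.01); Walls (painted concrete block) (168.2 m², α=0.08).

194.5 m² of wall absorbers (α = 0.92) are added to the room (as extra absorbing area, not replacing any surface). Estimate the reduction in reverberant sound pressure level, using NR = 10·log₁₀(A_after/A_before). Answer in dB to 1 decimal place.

Summing Sᵢαᵢ: 0.624 + 0.112 + 164.557 + 16.664 + 0.206 + 13.456 → A_before = 195.619 sabins.
Treatment contributes 194.5·0.92 = 178.940 sabins.
New total A_after = 374.559 sabins.
NR = 10·log₁₀(374.559/195.619) = 2.8 dB.

2.8 dB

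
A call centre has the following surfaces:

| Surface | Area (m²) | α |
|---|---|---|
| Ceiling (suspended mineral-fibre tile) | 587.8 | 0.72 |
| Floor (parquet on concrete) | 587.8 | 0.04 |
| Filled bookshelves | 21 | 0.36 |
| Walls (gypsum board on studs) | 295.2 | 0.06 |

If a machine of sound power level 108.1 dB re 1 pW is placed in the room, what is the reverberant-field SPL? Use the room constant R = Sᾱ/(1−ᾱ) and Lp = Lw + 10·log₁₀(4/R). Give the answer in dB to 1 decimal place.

85.7 dB

Σ(Sᵢαᵢ) = 587.8×0.72 + 587.8×0.04 + 21×0.36 + 295.2×0.06 = 472.000; total area S = 1491.8 m².
ᾱ = 472.000/1491.8 = 0.3164; R = Sᾱ/(1−ᾱ) = 472.000/(1−0.3164) = 690.462 m².
Lp = 108.1 + 10·log₁₀(4/690.462) = 108.1 + (-22.37) = 85.7 dB.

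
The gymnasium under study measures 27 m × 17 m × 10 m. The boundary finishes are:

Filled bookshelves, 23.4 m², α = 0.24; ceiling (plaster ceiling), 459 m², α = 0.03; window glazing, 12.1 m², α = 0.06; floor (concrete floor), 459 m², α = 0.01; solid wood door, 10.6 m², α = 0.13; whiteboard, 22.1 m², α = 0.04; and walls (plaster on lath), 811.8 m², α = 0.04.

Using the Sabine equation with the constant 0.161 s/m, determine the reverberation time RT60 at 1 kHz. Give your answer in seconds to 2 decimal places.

12.43 seconds

Summing Sᵢαᵢ: 5.616 + 13.770 + 0.726 + 4.590 + 1.378 + 0.884 + 32.472 → A = 59.436 sabins.
V = 27·17·10 = 4590 m³.
RT60 = 0.161 · V / A = 0.161 × 4590 / 59.436 = 12.43 s.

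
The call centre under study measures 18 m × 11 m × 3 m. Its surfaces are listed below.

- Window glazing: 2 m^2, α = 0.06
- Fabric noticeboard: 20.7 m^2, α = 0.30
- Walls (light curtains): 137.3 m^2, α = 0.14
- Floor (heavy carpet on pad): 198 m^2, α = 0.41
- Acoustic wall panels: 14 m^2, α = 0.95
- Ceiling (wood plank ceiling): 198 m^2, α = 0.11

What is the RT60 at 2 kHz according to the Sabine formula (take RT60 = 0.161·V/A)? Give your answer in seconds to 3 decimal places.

A = Σ Sᵢαᵢ = 2×0.06 + 20.7×0.30 + 137.3×0.14 + 198×0.41 + 14×0.95 + 198×0.11 = 141.812 sabins.
Volume V = 18 × 11 × 3 = 594 m³.
Sabine: RT60 = 0.161 × 594 / 141.812 = 0.674 s.

0.674 seconds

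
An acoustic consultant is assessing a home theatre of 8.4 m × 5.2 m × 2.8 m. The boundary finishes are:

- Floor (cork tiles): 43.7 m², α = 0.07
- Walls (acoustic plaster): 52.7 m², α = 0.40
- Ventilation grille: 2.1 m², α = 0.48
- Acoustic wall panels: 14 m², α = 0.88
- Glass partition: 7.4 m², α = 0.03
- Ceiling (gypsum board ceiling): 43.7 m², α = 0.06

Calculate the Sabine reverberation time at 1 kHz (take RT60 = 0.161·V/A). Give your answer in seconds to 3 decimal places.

0.488 s

Summing Sᵢαᵢ: 3.059 + 21.080 + 1.008 + 12.320 + 0.222 + 2.622 → A = 40.311 sabins.
Volume V = 8.4 × 5.2 × 2.8 = 122.304 m³.
RT60 = 0.161 · V / A = 0.161 × 122.304 / 40.311 = 0.488 s.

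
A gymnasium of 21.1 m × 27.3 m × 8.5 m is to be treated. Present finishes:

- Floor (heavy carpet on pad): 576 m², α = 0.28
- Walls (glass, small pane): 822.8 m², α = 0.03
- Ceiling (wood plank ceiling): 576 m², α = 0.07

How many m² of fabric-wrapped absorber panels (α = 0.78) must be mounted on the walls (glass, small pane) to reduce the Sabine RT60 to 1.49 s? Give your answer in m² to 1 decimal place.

403.7

Equivalent absorption area: A₁ = 576·0.28 + 822.8·0.03 + 576·0.07 = 226.284 m².
V = 4896.255 m³. Target absorption A₂ = 0.161 × 4896.255 / 1.49 = 529.058 sabins.
Absorption to add: 529.058 − 226.284 = 302.774 sabins.
Net gain per m²: Δα = 0.78 − 0.03 = 0.75.
Area = ΔA/Δα = 302.774/0.75 = 403.7 m².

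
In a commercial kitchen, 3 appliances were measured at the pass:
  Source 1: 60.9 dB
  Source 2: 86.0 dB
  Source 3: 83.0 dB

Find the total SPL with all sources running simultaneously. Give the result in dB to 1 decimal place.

87.8 dB

Sum in the linear (power) domain: Σ 10^(Lᵢ/10) = 10^(60.9/10) + 10^(86.0/10) + 10^(83.0/10) = 5.989e+08.
Back to dB: 10·log₁₀ Σ = 87.8 dB.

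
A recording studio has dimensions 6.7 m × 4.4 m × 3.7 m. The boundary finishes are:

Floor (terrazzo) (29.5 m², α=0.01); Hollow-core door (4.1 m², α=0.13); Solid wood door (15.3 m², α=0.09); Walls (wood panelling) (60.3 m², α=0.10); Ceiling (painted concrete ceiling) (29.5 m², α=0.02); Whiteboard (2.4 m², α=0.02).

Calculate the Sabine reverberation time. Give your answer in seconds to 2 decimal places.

Summing Sᵢαᵢ: 0.295 + 0.533 + 1.377 + 6.030 + 0.590 + 0.048 → A = 8.873 sabins.
Room volume: 109.076 m³.
T = 0.161 V/A = 0.161·109.076/8.873 = 1.98 s.

1.98 sec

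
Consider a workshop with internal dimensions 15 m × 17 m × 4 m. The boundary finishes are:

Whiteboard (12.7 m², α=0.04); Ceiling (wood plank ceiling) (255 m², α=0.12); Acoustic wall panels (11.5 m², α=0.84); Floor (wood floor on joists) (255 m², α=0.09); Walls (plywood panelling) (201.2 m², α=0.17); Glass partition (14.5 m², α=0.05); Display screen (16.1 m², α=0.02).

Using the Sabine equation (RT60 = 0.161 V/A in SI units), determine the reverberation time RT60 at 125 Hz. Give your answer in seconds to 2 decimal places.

Summing Sᵢαᵢ: 0.508 + 30.600 + 9.660 + 22.950 + 34.204 + 0.725 + 0.322 → A = 98.969 sabins.
V = 15·17·4 = 1020 m³.
Sabine: RT60 = 0.161 × 1020 / 98.969 = 1.66 s.

1.66 s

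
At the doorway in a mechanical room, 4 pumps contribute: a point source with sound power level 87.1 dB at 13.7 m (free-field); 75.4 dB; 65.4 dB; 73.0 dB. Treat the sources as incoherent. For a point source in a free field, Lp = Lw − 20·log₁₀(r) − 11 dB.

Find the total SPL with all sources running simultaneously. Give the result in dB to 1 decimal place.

77.7 dB

Source at 13.7 m: Lp = 87.1 − 20·log₁₀(13.7) − 11 = 53.4 dB.
Σ 10^(Lᵢ/10) = 5.831e+07.
L_total = 10·log₁₀(5.831e+07) = 77.7 dB.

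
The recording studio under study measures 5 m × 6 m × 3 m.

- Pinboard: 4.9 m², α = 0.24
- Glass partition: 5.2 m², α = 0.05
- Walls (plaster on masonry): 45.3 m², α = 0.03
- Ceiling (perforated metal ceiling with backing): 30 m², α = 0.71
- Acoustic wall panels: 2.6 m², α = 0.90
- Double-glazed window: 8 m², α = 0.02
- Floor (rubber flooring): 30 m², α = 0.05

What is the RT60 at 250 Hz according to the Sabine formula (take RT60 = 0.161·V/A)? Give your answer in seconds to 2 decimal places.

Total absorption A = 4.9×0.24 + 5.2×0.05 + 45.3×0.03 + 30×0.71 + 2.6×0.90 + 8×0.02 + 30×0.05
  = 1.176 + 0.260 + 1.359 + 21.300 + 2.340 + 0.160 + 1.500 = 28.095 m² sabins.
Volume V = 5 × 6 × 3 = 90 m³.
Sabine: RT60 = 0.161 × 90 / 28.095 = 0.52 s.

0.52 s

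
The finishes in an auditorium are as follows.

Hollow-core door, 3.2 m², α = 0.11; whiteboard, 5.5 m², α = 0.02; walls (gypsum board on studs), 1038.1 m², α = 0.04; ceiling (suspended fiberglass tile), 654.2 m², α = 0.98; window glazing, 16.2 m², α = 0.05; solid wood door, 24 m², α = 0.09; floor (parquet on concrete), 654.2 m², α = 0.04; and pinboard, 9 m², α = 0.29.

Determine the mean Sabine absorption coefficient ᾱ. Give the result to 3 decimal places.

0.297

S = Σ Sᵢ = 3.2 + 5.5 + 1038.1 + 654.2 + 16.2 + 24 + 654.2 + 9 = 2404.4 m².
Σ(Sᵢαᵢ) = 3.2*0.11 + 5.5*0.02 + 1038.1*0.04 + 654.2*0.98 + 16.2*0.05 + 24*0.09 + 654.2*0.04 + 9*0.29 = 714.850.
ᾱ = A/S = 0.297.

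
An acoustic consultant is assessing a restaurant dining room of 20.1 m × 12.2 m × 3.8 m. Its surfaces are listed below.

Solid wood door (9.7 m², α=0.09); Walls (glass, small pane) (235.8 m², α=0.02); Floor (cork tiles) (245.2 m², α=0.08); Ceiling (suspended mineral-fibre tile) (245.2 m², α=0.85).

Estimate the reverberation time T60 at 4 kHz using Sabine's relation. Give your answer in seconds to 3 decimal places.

Summing Sᵢαᵢ: 0.873 + 4.716 + 19.616 + 208.420 → A = 233.625 sabins.
Volume V = 20.1 × 12.2 × 3.8 = 931.836 m³.
RT60 = 0.161 · V / A = 0.161 × 931.836 / 233.625 = 0.642 s.

0.642 s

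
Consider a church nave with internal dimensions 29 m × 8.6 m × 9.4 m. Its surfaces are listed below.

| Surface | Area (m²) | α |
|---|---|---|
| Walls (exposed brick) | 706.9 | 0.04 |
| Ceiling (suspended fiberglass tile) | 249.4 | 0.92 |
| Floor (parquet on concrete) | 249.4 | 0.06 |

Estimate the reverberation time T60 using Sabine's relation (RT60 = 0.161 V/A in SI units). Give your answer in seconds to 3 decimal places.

1.384 seconds

Equivalent absorption area: A = 706.9*0.04 + 249.4*0.92 + 249.4*0.06 = 272.688 m².
Volume V = 29 × 8.6 × 9.4 = 2344.36 m³.
RT60 = 0.161 · V / A = 0.161 × 2344.36 / 272.688 = 1.384 s.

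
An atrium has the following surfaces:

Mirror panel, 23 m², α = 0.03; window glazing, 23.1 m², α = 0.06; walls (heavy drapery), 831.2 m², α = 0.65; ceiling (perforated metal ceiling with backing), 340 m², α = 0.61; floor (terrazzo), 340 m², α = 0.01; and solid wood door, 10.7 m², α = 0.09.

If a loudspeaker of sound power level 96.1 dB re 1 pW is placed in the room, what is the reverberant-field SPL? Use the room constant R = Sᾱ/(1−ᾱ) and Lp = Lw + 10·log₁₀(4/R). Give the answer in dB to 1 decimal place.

70.5 dB

Σ(Sᵢαᵢ) = 23·0.03 + 23.1·0.06 + 831.2·0.65 + 340·0.61 + 340·0.01 + 10.7·0.09 = 754.119; total area S = 1568.0 m².
ᾱ = 0.4809, so room constant R = A/(1−ᾱ) = 1452.743 m².
Lp = 96.1 + 10·log₁₀(4/1452.743) = 96.1 + (-25.60) = 70.5 dB.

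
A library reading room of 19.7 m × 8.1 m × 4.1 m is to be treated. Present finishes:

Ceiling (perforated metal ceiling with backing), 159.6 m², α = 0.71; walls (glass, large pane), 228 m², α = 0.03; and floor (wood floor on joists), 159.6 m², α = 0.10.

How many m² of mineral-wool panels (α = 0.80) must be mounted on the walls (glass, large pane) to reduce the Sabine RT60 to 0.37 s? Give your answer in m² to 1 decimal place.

Equivalent absorption area: A₁ = 159.6·0.71 + 228·0.03 + 159.6·0.10 = 136.116 m².
Required A₂ = 0.161·654.237/0.37 = 284.682 sabins.
Absorption to add: 284.682 − 136.116 = 148.566 sabins.
Each m² of panel replacing the walls (glass, large pane) adds (0.80 − 0.03) = 0.77 sabins.
Panel area = 148.566 / 0.77 = 192.9 m².

192.9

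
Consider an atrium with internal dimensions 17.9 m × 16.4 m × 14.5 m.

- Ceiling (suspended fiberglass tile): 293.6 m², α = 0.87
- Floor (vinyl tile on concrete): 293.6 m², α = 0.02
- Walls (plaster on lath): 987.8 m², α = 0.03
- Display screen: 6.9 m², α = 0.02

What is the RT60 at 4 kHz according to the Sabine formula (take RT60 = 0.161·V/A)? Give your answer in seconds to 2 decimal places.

Total absorption A = 293.6*0.87 + 293.6*0.02 + 987.8*0.03 + 6.9*0.02
  = 255.432 + 5.872 + 29.634 + 0.138 = 291.076 m² sabins.
Volume V = 17.9 × 16.4 × 14.5 = 4256.62 m³.
T = 0.161 V/A = 0.161·4256.62/291.076 = 2.35 s.

2.35 sec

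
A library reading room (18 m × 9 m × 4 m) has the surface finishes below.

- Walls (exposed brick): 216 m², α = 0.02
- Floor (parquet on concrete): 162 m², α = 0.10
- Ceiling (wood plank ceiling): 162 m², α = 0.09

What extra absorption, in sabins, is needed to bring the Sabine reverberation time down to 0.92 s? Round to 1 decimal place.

Total absorption A₁ = 216·0.02 + 162·0.10 + 162·0.09
  = 4.320 + 16.200 + 14.580 = 35.100 m² sabins.
V = 648 m³. Required absorption A₂ = 0.161 × 648 / 0.92 = 113.400 sabins.
Shortfall: 113.400 − 35.100 = 78.3 sabins.

78.3 sabins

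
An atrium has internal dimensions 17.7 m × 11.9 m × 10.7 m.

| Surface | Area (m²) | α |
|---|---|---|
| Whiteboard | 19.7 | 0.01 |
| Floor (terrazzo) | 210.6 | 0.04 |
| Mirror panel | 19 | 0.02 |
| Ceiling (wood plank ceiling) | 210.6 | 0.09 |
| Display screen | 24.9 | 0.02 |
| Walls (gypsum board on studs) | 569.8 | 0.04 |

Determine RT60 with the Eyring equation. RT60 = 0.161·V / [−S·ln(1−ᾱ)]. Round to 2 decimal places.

6.91 s

Total surface area S = 19.7 + 210.6 + 19 + 210.6 + 24.9 + 569.8 = 1054.6 m².
Σ(Sᵢαᵢ) = 19.7·0.01 + 210.6·0.04 + 19·0.02 + 210.6·0.09 + 24.9·0.02 + 569.8·0.04 = 51.245.
Mean coefficient ᾱ = A/S = 0.0486.
Eyring denominator: −S ln(1−ᾱ) = 52.541.
V = 17.7 × 11.9 × 10.7 = 2253.741 m³.
RT60 = 0.161 × 2253.741 / 52.541 = 6.91 s.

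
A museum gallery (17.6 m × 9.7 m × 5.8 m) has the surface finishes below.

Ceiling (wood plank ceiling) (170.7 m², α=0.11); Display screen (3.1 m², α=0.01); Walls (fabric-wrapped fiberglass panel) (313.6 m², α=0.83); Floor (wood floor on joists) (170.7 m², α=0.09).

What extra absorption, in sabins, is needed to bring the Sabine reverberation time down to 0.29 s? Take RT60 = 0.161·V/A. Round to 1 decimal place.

Equivalent absorption area: A₁ = 170.7·0.11 + 3.1·0.01 + 313.6·0.83 + 170.7·0.09 = 294.459 m².
V = 990.176 m³. Required absorption A₂ = 0.161 × 990.176 / 0.29 = 549.718 sabins.
Additional absorption ΔA = 549.718 − 294.459 = 255.3 sabins.

255.3 sabins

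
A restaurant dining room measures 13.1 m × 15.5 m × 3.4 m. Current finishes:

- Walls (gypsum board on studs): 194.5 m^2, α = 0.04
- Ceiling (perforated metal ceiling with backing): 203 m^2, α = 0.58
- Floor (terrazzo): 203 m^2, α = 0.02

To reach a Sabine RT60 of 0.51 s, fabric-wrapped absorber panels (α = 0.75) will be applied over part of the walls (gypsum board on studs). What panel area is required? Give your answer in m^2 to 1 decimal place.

Summing Sᵢαᵢ: 7.780 + 117.740 + 4.060 → A₁ = 129.580 sabins.
V = 690.37 m³. Target absorption A₂ = 0.161 × 690.37 / 0.51 = 217.940 sabins.
Absorption to add: 217.940 − 129.580 = 88.360 sabins.
Net gain per m^2: Δα = 0.75 − 0.04 = 0.71.
Area = ΔA/Δα = 88.360/0.71 = 124.5 m^2.

124.5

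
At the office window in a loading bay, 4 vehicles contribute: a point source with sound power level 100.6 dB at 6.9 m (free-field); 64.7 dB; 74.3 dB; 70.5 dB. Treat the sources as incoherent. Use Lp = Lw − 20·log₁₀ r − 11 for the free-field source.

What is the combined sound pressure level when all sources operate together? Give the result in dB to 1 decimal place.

77.8 dB

Source at 6.9 m: Lp = 100.6 − 20·log₁₀(6.9) − 11 = 72.8 dB.
Σ 10^(Lᵢ/10) = 6.014e+07.
Combined level = 10 log₁₀(6.014e+07) = 77.8 dB.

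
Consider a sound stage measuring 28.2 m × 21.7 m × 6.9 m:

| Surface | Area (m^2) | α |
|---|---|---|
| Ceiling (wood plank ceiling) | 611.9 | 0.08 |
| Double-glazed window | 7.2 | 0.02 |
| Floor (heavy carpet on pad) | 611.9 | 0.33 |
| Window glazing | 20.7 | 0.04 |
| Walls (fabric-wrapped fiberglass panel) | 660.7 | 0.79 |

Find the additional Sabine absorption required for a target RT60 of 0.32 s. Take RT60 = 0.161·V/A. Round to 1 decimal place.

1350.6 sabins

A₁ = Σ Sᵢαᵢ = 611.9*0.08 + 7.2*0.02 + 611.9*0.33 + 20.7*0.04 + 660.7*0.79 = 773.804 sabins.
For T = 0.32 s, need A₂ = 0.161·V/T = 0.161·4222.386/0.32 = 2124.388 sabins.
Shortfall: 2124.388 − 773.804 = 1350.6 sabins.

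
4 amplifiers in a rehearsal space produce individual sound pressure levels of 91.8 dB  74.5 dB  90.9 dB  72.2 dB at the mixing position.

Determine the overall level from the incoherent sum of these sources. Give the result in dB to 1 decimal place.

Converting to relative power and adding: 10^(91.8/10) + 10^(74.5/10) + 10^(90.9/10) + 10^(72.2/10) = 2.789e+09.
Combined level = 10 log₁₀(2.789e+09) = 94.5 dB.

94.5 dB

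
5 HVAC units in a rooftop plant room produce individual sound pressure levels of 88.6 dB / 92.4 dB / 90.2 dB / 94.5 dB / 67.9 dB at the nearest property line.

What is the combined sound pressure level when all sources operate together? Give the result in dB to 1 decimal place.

98.0 dB

Converting to relative power and adding: 10^(88.6/10) + 10^(92.4/10) + 10^(90.2/10) + 10^(94.5/10) + 10^(67.9/10) = 6.334e+09.
Combined level = 10 log₁₀(6.334e+09) = 98.0 dB.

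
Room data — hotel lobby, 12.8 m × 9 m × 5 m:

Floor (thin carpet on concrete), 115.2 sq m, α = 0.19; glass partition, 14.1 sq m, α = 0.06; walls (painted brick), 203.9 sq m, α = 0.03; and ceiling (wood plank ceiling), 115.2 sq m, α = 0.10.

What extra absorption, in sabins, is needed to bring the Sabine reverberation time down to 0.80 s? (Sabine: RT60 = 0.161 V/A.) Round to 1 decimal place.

A₁ = Σ Sᵢαᵢ = 115.2·0.19 + 14.1·0.06 + 203.9·0.03 + 115.2·0.10 = 40.371 sabins.
V = 576 m³. Required absorption A₂ = 0.161 × 576 / 0.80 = 115.920 sabins.
Additional absorption ΔA = 115.920 − 40.371 = 75.5 sabins.

75.5 sabins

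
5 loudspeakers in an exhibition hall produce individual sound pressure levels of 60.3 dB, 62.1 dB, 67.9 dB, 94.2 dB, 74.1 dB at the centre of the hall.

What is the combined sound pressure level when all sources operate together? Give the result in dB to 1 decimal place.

94.3 dB

Sum in the linear (power) domain: Σ 10^(Lᵢ/10) = 10^(60.3/10) + 10^(62.1/10) + 10^(67.9/10) + 10^(94.2/10) + 10^(74.1/10) = 2.665e+09.
Combined level = 10 log₁₀(2.665e+09) = 94.3 dB.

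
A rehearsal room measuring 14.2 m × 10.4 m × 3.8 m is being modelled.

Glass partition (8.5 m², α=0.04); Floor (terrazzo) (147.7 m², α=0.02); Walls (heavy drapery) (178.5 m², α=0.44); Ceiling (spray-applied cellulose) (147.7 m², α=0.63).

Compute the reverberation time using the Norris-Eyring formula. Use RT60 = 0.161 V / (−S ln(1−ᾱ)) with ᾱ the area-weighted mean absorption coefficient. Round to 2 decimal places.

0.42 sec

S = Σ Sᵢ = 482.4 m².
Σ(Sᵢαᵢ) = 8.5×0.04 + 147.7×0.02 + 178.5×0.44 + 147.7×0.63 = 174.885.
ᾱ = 174.885 / 482.4 = 0.3625.
Eyring denominator: −S ln(1−ᾱ) = 217.177.
V = 14.2 × 10.4 × 3.8 = 561.184 m³.
T = 0.161·V/[−S·ln(1−ᾱ)] = 0.161·561.184/217.177 = 0.42 s.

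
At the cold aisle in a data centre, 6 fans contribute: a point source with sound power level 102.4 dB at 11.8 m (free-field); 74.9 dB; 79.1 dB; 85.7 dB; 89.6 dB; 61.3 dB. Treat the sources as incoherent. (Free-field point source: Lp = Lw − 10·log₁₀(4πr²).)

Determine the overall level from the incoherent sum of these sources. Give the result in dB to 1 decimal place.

Source at 11.8 m: Lp = 102.4 − 10·log₁₀(4π·11.8²) = 102.4 − 10·log₁₀(1749.741) = 70.0 dB.
Σ 10^(Lᵢ/10) = 1.407e+09.
Back to dB: 10·log₁₀ Σ = 91.5 dB.

91.5 dB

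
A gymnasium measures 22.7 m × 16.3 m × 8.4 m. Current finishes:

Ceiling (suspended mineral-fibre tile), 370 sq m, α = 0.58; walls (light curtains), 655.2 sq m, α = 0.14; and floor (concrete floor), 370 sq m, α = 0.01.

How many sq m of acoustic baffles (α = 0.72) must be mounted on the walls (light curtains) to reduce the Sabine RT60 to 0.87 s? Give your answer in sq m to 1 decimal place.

Summing Sᵢαᵢ: 214.600 + 91.728 + 3.700 → A₁ = 310.028 sabins.
Required A₂ = 0.161·3108.084/0.87 = 575.174 sabins.
Absorption to add: 575.174 − 310.028 = 265.146 sabins.
Net gain per sq m: Δα = 0.72 − 0.14 = 0.58.
Panel area = 265.146 / 0.58 = 457.1 sq m.

457.1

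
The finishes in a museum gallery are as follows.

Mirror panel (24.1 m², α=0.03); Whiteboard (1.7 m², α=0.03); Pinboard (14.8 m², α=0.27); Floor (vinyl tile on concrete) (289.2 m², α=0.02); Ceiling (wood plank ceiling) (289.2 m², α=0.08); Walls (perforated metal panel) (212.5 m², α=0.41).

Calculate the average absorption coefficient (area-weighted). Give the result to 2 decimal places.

0.15

S = Σ Sᵢ = 24.1 + 1.7 + 14.8 + 289.2 + 289.2 + 212.5 = 831.5 m².
Σ(Sᵢαᵢ) = 24.1·0.03 + 1.7·0.03 + 14.8·0.27 + 289.2·0.02 + 289.2·0.08 + 212.5·0.41 = 120.815.
ᾱ = 120.815 / 831.5 = 0.15.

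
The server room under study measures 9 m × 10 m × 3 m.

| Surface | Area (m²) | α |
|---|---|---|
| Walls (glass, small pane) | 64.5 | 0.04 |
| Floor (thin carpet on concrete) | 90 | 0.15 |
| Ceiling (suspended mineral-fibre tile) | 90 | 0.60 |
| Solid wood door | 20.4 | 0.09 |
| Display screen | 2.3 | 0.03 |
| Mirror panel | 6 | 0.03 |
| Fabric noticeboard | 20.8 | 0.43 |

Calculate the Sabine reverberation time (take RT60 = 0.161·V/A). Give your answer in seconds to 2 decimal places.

A = Σ Sᵢαᵢ = 64.5×0.04 + 90×0.15 + 90×0.60 + 20.4×0.09 + 2.3×0.03 + 6×0.03 + 20.8×0.43 = 81.109 sabins.
Volume V = 9 × 10 × 3 = 270 m³.
Sabine: RT60 = 0.161 × 270 / 81.109 = 0.54 s.

0.54 seconds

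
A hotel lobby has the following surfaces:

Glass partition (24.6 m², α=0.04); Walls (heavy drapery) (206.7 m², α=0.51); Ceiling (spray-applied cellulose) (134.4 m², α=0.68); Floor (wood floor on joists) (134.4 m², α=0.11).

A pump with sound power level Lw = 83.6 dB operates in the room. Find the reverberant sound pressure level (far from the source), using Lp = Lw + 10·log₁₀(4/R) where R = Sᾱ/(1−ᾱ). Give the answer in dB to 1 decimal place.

63.9 dB

Σ(Sᵢαᵢ) = 24.6·0.04 + 206.7·0.51 + 134.4·0.68 + 134.4·0.11 = 212.577; total area S = 500.1 m².
ᾱ = 212.577/500.1 = 0.4251; R = Sᾱ/(1−ᾱ) = 212.577/(1−0.4251) = 369.763 m².
Lp = 83.6 + 10·log₁₀(4/369.763) = 83.6 + (-19.66) = 63.9 dB.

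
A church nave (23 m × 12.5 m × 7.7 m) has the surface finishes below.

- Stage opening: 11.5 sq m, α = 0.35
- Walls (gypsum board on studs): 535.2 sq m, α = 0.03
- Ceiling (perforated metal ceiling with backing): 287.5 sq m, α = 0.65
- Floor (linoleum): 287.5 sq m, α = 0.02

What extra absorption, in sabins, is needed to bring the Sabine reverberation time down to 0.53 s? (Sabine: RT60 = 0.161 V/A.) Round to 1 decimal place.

A₁ = Σ Sᵢαᵢ = 11.5×0.35 + 535.2×0.03 + 287.5×0.65 + 287.5×0.02 = 212.706 sabins.
Target A₂ = 0.161·2213.75/0.53 = 672.479 sabins (V = 2213.75 m³).
Additional absorption ΔA = 672.479 − 212.706 = 459.8 sabins.

459.8 sabins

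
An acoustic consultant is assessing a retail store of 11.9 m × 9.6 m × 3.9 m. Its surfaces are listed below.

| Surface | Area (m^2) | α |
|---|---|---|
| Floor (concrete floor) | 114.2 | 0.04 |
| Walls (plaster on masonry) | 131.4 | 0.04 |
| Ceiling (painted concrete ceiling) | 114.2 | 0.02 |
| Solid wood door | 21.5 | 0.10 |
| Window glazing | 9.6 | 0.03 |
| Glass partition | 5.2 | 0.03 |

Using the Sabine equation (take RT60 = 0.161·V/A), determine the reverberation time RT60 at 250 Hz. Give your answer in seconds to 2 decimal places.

4.88 sec

A = Σ Sᵢαᵢ = 114.2×0.04 + 131.4×0.04 + 114.2×0.02 + 21.5×0.10 + 9.6×0.03 + 5.2×0.03 = 14.702 sabins.
Volume V = 11.9 × 9.6 × 3.9 = 445.536 m³.
RT60 = 0.161 · V / A = 0.161 × 445.536 / 14.702 = 4.88 s.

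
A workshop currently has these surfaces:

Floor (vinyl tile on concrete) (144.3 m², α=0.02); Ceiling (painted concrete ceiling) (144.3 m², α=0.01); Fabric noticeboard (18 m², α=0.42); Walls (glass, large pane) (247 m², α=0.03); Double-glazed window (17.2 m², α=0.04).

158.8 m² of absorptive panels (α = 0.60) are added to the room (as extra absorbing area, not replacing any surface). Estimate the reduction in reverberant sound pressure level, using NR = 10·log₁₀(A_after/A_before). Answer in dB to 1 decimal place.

Total absorption A_before = 144.3·0.02 + 144.3·0.01 + 18·0.42 + 247·0.03 + 17.2·0.04
  = 2.886 + 1.443 + 7.560 + 7.410 + 0.688 = 19.987 m² sabins.
Added absorption = 158.8 × 0.60 = 95.280 sabins.
New total A_after = 115.267 sabins.
NR = 10·log₁₀(115.267/19.987) = 7.6 dB.

7.6 dB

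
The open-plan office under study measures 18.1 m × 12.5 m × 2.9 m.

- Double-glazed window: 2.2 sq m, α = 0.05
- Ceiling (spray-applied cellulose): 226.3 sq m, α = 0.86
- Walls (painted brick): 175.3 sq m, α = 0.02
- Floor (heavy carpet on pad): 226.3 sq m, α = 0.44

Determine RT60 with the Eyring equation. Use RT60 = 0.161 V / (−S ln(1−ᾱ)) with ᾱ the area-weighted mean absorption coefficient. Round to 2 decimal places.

0.26 s

S = Σ Sᵢ = 630.1 sq m.
Absorption A = 2.2×0.05 + 226.3×0.86 + 175.3×0.02 + 226.3×0.44 = 297.806 sabins.
Mean coefficient ᾱ = A/S = 0.4726.
Eyring denominator: −S ln(1−ᾱ) = 403.135.
V = 18.1 × 12.5 × 2.9 = 656.125 m³.
RT60 = 0.161 × 656.125 / 403.135 = 0.26 s.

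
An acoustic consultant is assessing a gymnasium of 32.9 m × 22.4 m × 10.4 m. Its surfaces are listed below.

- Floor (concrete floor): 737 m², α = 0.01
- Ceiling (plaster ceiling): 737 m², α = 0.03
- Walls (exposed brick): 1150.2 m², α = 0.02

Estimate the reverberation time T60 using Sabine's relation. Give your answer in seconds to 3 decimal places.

Total absorption A = 737×0.01 + 737×0.03 + 1150.2×0.02
  = 7.370 + 22.110 + 23.004 = 52.484 m² sabins.
V = 32.9·22.4·10.4 = 7664.384 m³.
Sabine: RT60 = 0.161 × 7664.384 / 52.484 = 23.511 s.

23.511 s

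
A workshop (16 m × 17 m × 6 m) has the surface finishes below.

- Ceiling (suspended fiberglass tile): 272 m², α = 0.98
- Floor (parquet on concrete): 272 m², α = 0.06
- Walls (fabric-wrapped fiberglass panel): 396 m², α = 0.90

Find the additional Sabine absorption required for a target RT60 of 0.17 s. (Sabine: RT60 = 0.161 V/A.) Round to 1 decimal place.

Total absorption A₁ = 272×0.98 + 272×0.06 + 396×0.90
  = 266.560 + 16.320 + 356.400 = 639.280 m² sabins.
For T = 0.17 s, need A₂ = 0.161·V/T = 0.161·1632/0.17 = 1545.600 sabins.
Additional absorption ΔA = 1545.600 − 639.280 = 906.3 sabins.

906.3 sabins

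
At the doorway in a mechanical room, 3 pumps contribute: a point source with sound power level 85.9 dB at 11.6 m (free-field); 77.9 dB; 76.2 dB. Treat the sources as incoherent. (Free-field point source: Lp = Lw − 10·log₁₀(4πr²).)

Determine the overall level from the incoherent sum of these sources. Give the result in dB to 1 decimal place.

Source at 11.6 m: Lp = 85.9 − 10·log₁₀(4π·11.6²) = 85.9 − 10·log₁₀(1690.931) = 53.6 dB.
Σ 10^(Lᵢ/10) = 1.036e+08.
Back to dB: 10·log₁₀ Σ = 80.2 dB.

80.2 dB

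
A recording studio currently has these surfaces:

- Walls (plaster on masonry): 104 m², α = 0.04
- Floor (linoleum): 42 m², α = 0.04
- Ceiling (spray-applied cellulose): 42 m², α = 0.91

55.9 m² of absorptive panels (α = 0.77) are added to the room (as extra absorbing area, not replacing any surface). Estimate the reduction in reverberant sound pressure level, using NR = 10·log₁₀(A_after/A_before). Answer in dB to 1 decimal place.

3.0 dB

Equivalent absorption area: A_before = 104*0.04 + 42*0.04 + 42*0.91 = 44.060 m².
Added absorption = 55.9 × 0.77 = 43.043 sabins.
New total A_after = 87.103 sabins.
NR = 10·log₁₀(87.103/44.060) = 3.0 dB.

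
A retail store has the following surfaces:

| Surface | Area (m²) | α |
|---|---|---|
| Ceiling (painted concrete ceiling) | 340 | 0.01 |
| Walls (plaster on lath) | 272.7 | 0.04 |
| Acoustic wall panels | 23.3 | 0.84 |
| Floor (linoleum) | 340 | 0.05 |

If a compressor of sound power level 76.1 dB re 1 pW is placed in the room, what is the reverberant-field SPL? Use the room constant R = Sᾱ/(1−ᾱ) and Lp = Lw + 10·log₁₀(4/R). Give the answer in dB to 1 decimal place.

64.8 dB

Σ(Sᵢαᵢ) = 340·0.01 + 272.7·0.04 + 23.3·0.84 + 340·0.05 = 50.880; total area S = 976.0 m².
ᾱ = 0.0521, so room constant R = A/(1−ᾱ) = 53.677 m².
Lp = 76.1 + 10·log₁₀(4/53.677) = 76.1 + (-11.28) = 64.8 dB.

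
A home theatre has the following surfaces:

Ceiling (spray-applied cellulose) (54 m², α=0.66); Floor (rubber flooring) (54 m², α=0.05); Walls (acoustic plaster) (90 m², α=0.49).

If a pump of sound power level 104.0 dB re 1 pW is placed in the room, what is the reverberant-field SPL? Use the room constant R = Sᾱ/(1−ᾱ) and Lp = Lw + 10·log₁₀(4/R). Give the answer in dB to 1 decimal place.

A = 82.440 sabins; S = 198.0 m².
ᾱ = 0.4164, so room constant R = A/(1−ᾱ) = 141.261 m².
Lp = 104.0 + 10·log₁₀(4/141.261) = 104.0 + (-15.48) = 88.5 dB.

88.5 dB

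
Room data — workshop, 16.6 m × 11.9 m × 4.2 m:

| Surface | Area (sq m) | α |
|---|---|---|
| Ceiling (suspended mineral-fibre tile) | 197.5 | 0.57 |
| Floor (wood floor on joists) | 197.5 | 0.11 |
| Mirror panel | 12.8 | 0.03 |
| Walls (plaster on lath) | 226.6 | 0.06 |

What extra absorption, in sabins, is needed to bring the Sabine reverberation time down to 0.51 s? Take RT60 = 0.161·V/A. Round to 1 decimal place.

A₁ = Σ Sᵢαᵢ = 197.5*0.57 + 197.5*0.11 + 12.8*0.03 + 226.6*0.06 = 148.280 sabins.
V = 829.668 m³. Required absorption A₂ = 0.161 × 829.668 / 0.51 = 261.915 sabins.
ΔA = A₂ − A₁ = 261.915 − 148.280 = 113.6 sabins.

113.6 sabins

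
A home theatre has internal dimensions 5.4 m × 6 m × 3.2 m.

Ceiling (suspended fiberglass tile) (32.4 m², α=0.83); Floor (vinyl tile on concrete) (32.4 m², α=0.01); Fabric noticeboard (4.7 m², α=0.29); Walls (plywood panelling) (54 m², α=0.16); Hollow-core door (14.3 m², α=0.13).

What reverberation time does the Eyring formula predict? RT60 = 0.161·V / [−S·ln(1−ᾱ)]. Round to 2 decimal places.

S = Σ Sᵢ = 137.8 m².
Absorption A = 32.4·0.83 + 32.4·0.01 + 4.7·0.29 + 54·0.16 + 14.3·0.13 = 39.078 sabins.
ᾱ = 39.078 / 137.8 = 0.2836.
Eyring denominator: −S ln(1−ᾱ) = 45.959.
V = 5.4 × 6 × 3.2 = 103.68 m³.
RT60 = 0.161 × 103.68 / 45.959 = 0.36 s.

0.36 s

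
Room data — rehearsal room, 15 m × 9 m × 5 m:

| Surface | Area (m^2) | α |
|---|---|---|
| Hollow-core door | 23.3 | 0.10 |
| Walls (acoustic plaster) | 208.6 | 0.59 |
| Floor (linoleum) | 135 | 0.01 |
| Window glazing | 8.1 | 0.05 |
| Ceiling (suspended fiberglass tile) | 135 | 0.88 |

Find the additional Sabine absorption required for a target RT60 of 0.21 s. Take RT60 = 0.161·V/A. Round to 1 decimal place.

Summing Sᵢαᵢ: 2.330 + 123.074 + 1.350 + 0.405 + 118.800 → A₁ = 245.959 sabins.
V = 675 m³. Required absorption A₂ = 0.161 × 675 / 0.21 = 517.500 sabins.
Shortfall: 517.500 − 245.959 = 271.5 sabins.

271.5 sabins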